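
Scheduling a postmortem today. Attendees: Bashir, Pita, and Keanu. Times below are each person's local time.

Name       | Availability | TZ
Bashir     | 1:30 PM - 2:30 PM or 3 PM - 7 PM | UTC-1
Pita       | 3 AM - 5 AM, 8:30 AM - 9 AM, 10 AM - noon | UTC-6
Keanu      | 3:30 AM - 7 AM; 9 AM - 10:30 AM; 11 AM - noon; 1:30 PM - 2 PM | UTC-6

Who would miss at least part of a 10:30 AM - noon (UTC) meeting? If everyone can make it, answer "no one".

Bashir in UTC: 14:30-15:30, 16:00-20:00 (add 1h to convert from UTC-1).
Pita in UTC: 09:00-11:00, 14:30-15:00, 16:00-18:00 (add 6h to convert from UTC-6).
Keanu in UTC: 09:30-13:00, 15:00-16:30, 17:00-18:00, 19:30-20:00 (add 6h to convert from UTC-6).
Bashir: not fully free for 10:30-12:00. Pita: not fully free for 10:30-12:00. Keanu: free for 10:30-12:00.

Bashir, Pita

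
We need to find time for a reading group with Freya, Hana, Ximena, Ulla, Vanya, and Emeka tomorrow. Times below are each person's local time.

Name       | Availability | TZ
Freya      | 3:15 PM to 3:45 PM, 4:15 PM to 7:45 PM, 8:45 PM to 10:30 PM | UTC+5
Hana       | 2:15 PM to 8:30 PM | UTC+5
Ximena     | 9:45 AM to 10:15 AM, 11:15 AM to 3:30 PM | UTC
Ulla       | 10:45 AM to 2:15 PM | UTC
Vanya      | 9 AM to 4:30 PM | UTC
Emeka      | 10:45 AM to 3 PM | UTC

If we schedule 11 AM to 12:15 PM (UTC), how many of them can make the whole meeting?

Freya in UTC: 10:15-10:45, 11:15-14:45, 15:45-17:30 (subtract 5h to convert from UTC+5).
Hana in UTC: 09:15-15:30 (subtract 5h to convert from UTC+5).
Ximena in UTC: 09:45-10:15, 11:15-15:30.
Ulla in UTC: 10:45-14:15.
Vanya in UTC: 09:00-16:30.
Emeka in UTC: 10:45-15:00.
Hana, Ulla, Vanya, and Emeka can make the full 11:00-12:15 slot — that's 4.

4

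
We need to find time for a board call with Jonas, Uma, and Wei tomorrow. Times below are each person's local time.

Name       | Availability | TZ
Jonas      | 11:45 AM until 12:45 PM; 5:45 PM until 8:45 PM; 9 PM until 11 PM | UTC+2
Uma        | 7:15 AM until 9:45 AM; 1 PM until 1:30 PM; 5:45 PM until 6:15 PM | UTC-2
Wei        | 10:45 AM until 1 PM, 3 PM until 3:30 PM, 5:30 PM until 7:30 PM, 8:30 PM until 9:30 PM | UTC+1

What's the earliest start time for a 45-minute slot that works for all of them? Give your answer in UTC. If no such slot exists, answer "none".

Jonas in UTC: 09:45-10:45, 15:45-18:45, 19:00-21:00 (subtract 2h to convert from UTC+2).
Uma in UTC: 09:15-11:45, 15:00-15:30, 19:45-20:15 (add 2h to convert from UTC-2).
Wei in UTC: 09:45-12:00, 14:00-14:30, 16:30-18:30, 19:30-20:30 (subtract 1h to convert from UTC+1).
Jonas ∩ Uma: 09:45-10:45, 19:45-20:15.
Jonas ∩ Uma ∩ Wei: 09:45-10:45, 19:45-20:15.
So the common availability across everyone is 09:45-10:45, 19:45-20:15.
The first common window of at least 45 minutes is 09:45-10:45, so the earliest start is 09:45.

09:45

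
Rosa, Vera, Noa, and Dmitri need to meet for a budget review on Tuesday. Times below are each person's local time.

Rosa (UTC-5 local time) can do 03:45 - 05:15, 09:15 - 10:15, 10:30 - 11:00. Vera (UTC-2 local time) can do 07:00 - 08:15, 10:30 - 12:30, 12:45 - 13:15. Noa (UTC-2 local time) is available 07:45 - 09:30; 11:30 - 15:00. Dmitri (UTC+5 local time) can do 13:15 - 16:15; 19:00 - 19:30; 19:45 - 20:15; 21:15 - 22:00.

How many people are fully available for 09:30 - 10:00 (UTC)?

3

Rosa in UTC: 08:45-10:15, 14:15-15:15, 15:30-16:00 (add 5h to convert from UTC-5).
Vera in UTC: 09:00-10:15, 12:30-14:30, 14:45-15:15 (add 2h to convert from UTC-2).
Noa in UTC: 09:45-11:30, 13:30-17:00 (add 2h to convert from UTC-2).
Dmitri in UTC: 08:15-11:15, 14:00-14:30, 14:45-15:15, 16:15-17:00 (subtract 5h to convert from UTC+5).
Rosa, Vera, and Dmitri can make the full 09:30-10:00 slot — that's 3.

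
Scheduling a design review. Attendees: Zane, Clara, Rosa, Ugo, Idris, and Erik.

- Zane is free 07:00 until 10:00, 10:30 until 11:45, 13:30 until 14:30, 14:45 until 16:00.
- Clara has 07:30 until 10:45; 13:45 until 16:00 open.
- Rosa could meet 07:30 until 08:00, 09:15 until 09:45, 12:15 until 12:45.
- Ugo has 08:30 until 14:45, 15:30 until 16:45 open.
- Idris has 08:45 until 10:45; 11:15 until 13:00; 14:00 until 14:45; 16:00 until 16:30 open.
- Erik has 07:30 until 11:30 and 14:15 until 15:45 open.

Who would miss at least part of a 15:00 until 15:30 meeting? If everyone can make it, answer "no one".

Idris, Rosa, Ugo

Zane: free for 15:00-15:30. Clara: free for 15:00-15:30. Rosa: not fully free for 15:00-15:30. Ugo: not fully free for 15:00-15:30. Idris: not fully free for 15:00-15:30. Erik: free for 15:00-15:30.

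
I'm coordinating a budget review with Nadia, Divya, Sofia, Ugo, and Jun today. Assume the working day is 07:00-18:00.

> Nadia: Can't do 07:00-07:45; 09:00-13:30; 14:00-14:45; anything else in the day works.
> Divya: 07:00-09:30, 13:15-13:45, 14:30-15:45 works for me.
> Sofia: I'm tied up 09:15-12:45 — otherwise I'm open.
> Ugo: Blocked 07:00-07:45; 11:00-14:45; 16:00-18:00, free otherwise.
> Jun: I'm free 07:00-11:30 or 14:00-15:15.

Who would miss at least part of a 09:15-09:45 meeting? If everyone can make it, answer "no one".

Nadia free: 07:45-09:00, 13:30-14:00, 14:45-18:00 (invert busy blocks within the working day).
Divya free: 07:00-09:30, 13:15-13:45, 14:30-15:45.
Sofia free: 07:00-09:15, 12:45-18:00 (invert busy blocks within the working day).
Ugo free: 07:45-11:00, 14:45-16:00 (invert busy blocks within the working day).
Jun free: 07:00-11:30, 14:00-15:15.
Nadia: not fully free for 09:15-09:45. Divya: not fully free for 09:15-09:45. Sofia: not fully free for 09:15-09:45. Ugo: free for 09:15-09:45. Jun: free for 09:15-09:45.

Divya, Nadia, Sofia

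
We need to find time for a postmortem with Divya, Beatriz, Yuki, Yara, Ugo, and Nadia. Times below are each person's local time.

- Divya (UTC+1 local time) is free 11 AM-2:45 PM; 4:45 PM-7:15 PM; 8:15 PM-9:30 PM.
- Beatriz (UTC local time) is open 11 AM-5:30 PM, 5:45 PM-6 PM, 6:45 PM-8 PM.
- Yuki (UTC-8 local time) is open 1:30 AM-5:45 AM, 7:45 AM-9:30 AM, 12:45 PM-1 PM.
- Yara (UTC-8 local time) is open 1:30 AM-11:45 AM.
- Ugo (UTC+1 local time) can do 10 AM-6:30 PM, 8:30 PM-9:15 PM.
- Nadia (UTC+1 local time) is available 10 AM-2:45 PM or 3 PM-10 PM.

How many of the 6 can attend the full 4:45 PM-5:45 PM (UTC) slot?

Divya in UTC: 10:00-13:45, 15:45-18:15, 19:15-20:30 (subtract 1h to convert from UTC+1).
Beatriz in UTC: 11:00-17:30, 17:45-18:00, 18:45-20:00.
Yuki in UTC: 09:30-13:45, 15:45-17:30, 20:45-21:00 (add 8h to convert from UTC-8).
Yara in UTC: 09:30-19:45 (add 8h to convert from UTC-8).
Ugo in UTC: 09:00-17:30, 19:30-20:15 (subtract 1h to convert from UTC+1).
Nadia in UTC: 09:00-13:45, 14:00-21:00 (subtract 1h to convert from UTC+1).
Divya, Yara, and Nadia can make the full 16:45-17:45 slot — that's 3.

3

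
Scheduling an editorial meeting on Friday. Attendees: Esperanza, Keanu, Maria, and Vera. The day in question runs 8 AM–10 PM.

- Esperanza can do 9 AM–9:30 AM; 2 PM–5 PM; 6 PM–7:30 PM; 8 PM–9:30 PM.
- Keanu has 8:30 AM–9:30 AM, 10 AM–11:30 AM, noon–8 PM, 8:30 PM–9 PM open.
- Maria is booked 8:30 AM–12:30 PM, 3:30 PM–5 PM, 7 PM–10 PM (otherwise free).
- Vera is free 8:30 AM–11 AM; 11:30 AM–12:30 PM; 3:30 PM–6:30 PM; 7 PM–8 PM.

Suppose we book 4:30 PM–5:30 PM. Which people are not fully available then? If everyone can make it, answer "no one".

Esperanza, Maria

Esperanza free: 09:00-09:30, 14:00-17:00, 18:00-19:30, 20:00-21:30.
Keanu free: 08:30-09:30, 10:00-11:30, 12:00-20:00, 20:30-21:00.
Maria free: 08:00-08:30, 12:30-15:30, 17:00-19:00 (invert busy blocks within the working day).
Vera free: 08:30-11:00, 11:30-12:30, 15:30-18:30, 19:00-20:00.
Esperanza: not fully free for 16:30-17:30. Keanu: free for 16:30-17:30. Maria: not fully free for 16:30-17:30. Vera: free for 16:30-17:30.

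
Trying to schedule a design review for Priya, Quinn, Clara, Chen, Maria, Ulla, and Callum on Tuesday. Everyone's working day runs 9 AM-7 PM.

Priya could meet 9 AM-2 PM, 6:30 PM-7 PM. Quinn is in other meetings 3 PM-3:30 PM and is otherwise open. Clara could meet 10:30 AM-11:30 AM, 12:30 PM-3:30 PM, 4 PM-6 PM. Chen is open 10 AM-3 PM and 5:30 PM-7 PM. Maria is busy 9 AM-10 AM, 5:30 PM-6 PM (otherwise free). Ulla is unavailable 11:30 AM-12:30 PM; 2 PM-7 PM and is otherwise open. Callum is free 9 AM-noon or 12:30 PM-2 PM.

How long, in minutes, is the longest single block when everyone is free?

90

Priya free: 09:00-14:00, 18:30-19:00.
Quinn free: 09:00-15:00, 15:30-19:00 (invert busy blocks within the working day).
Clara free: 10:30-11:30, 12:30-15:30, 16:00-18:00.
Chen free: 10:00-15:00, 17:30-19:00.
Maria free: 10:00-17:30, 18:00-19:00 (invert busy blocks within the working day).
Ulla free: 09:00-11:30, 12:30-14:00 (invert busy blocks within the working day).
Callum free: 09:00-12:00, 12:30-14:00.
Priya ∩ Quinn: 09:00-14:00, 18:30-19:00.
Priya ∩ Quinn ∩ Clara: 10:30-11:30, 12:30-14:00.
Priya ∩ Quinn ∩ Clara ∩ Chen: 10:30-11:30, 12:30-14:00.
Priya ∩ Quinn ∩ Clara ∩ Chen ∩ Maria: 10:30-11:30, 12:30-14:00.
Priya ∩ Quinn ∩ Clara ∩ Chen ∩ Maria ∩ Ulla: 10:30-11:30, 12:30-14:00.
Priya ∩ Quinn ∩ Clara ∩ Chen ∩ Maria ∩ Ulla ∩ Callum: 10:30-11:30, 12:30-14:00.
The longest is 12:30-14:00 at 90 minutes.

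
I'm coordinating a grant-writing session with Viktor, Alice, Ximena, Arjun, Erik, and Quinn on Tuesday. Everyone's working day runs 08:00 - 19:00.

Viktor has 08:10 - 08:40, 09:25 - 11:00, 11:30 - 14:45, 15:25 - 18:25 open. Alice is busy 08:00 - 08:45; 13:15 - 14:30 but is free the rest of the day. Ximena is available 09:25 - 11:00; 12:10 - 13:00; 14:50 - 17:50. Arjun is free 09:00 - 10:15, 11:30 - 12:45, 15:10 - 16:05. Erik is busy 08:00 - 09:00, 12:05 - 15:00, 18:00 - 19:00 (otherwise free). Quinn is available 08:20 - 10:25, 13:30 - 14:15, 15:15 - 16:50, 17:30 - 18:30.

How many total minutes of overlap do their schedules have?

Viktor free: 08:10-08:40, 09:25-11:00, 11:30-14:45, 15:25-18:25.
Alice free: 08:45-13:15, 14:30-19:00 (invert busy blocks within the working day).
Ximena free: 09:25-11:00, 12:10-13:00, 14:50-17:50.
Arjun free: 09:00-10:15, 11:30-12:45, 15:10-16:05.
Erik free: 09:00-12:05, 15:00-18:00 (invert busy blocks within the working day).
Quinn free: 08:20-10:25, 13:30-14:15, 15:15-16:50, 17:30-18:30.
Viktor ∩ Alice: 09:25-11:00, 11:30-13:15, 14:30-14:45, 15:25-18:25.
Viktor ∩ Alice ∩ Ximena: 09:25-11:00, 12:10-13:00, 15:25-17:50.
Viktor ∩ Alice ∩ Ximena ∩ Arjun: 09:25-10:15, 12:10-12:45, 15:25-16:05.
Viktor ∩ Alice ∩ Ximena ∩ Arjun ∩ Erik: 09:25-10:15, 15:25-16:05.
Viktor ∩ Alice ∩ Ximena ∩ Arjun ∩ Erik ∩ Quinn: 09:25-10:15, 15:25-16:05.
Summing the common windows: 50 + 40 = 90 minutes.

90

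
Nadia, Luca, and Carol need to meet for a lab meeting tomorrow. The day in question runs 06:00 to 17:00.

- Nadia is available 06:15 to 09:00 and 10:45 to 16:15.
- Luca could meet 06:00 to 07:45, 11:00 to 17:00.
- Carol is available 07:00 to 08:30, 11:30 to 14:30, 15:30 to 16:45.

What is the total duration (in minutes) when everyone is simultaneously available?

Nadia ∩ Luca: 06:15-07:45, 11:00-16:15.
Nadia ∩ Luca ∩ Carol: 07:00-07:45, 11:30-14:30, 15:30-16:15.
Summing the common windows: 45 + 180 + 45 = 270 minutes.

270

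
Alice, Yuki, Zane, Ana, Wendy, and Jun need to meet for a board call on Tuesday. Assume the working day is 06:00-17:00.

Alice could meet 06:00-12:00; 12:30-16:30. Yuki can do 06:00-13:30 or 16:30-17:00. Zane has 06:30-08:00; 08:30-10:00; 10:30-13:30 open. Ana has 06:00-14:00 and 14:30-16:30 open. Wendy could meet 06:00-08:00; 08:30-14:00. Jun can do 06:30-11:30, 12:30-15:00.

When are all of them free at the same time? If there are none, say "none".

Alice ∩ Yuki: 06:00-12:00, 12:30-13:30.
Alice ∩ Yuki ∩ Zane: 06:30-08:00, 08:30-10:00, 10:30-12:00, 12:30-13:30.
Alice ∩ Yuki ∩ Zane ∩ Ana: 06:30-08:00, 08:30-10:00, 10:30-12:00, 12:30-13:30.
Alice ∩ Yuki ∩ Zane ∩ Ana ∩ Wendy: 06:30-08:00, 08:30-10:00, 10:30-12:00, 12:30-13:30.
Alice ∩ Yuki ∩ Zane ∩ Ana ∩ Wendy ∩ Jun: 06:30-08:00, 08:30-10:00, 10:30-11:30, 12:30-13:30.

06:30-08:00, 08:30-10:00, 10:30-11:30, 12:30-13:30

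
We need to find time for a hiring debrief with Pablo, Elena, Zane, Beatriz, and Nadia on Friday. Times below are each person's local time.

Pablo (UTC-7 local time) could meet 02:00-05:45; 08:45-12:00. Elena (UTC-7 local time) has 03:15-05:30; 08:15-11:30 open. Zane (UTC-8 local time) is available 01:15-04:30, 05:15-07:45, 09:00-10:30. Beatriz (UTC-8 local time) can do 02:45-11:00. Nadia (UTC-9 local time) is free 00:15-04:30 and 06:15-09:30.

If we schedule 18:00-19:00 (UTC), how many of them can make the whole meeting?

2

Pablo in UTC: 09:00-12:45, 15:45-19:00 (add 7h to convert from UTC-7).
Elena in UTC: 10:15-12:30, 15:15-18:30 (add 7h to convert from UTC-7).
Zane in UTC: 09:15-12:30, 13:15-15:45, 17:00-18:30 (add 8h to convert from UTC-8).
Beatriz in UTC: 10:45-19:00 (add 8h to convert from UTC-8).
Nadia in UTC: 09:15-13:30, 15:15-18:30 (add 9h to convert from UTC-9).
Pablo and Beatriz can make the full 18:00-19:00 slot — that's 2.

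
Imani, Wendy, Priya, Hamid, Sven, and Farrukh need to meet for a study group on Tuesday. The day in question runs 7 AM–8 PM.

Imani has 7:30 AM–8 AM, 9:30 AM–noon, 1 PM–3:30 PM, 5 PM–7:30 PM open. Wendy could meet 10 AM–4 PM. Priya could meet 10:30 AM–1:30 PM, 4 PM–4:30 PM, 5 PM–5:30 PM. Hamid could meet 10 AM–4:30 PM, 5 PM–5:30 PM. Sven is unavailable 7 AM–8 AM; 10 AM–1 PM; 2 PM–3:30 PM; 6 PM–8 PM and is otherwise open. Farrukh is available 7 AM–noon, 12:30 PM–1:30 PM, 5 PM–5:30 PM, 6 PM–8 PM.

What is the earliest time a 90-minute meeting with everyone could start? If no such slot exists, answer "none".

none

Imani free: 07:30-08:00, 09:30-12:00, 13:00-15:30, 17:00-19:30.
Wendy free: 10:00-16:00.
Priya free: 10:30-13:30, 16:00-16:30, 17:00-17:30.
Hamid free: 10:00-16:30, 17:00-17:30.
Sven free: 08:00-10:00, 13:00-14:00, 15:30-18:00 (invert busy blocks within the working day).
Farrukh free: 07:00-12:00, 12:30-13:30, 17:00-17:30, 18:00-20:00.
Imani ∩ Wendy: 10:00-12:00, 13:00-15:30.
Imani ∩ Wendy ∩ Priya: 10:30-12:00, 13:00-13:30.
Imani ∩ Wendy ∩ Priya ∩ Hamid: 10:30-12:00, 13:00-13:30.
Imani ∩ Wendy ∩ Priya ∩ Hamid ∩ Sven: 13:00-13:30.
Imani ∩ Wendy ∩ Priya ∩ Hamid ∩ Sven ∩ Farrukh: 13:00-13:30.
No common window is at least 90 minutes long.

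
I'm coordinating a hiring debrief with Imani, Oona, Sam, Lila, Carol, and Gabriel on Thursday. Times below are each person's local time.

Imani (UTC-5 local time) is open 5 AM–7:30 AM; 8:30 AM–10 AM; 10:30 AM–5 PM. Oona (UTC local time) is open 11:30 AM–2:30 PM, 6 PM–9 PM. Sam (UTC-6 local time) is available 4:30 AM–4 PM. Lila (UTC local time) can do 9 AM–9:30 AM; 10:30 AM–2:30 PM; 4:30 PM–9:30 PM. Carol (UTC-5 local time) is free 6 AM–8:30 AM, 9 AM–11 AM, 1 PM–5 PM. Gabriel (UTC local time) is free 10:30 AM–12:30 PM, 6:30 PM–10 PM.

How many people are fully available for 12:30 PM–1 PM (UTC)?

Imani in UTC: 10:00-12:30, 13:30-15:00, 15:30-22:00 (add 5h to convert from UTC-5).
Oona in UTC: 11:30-14:30, 18:00-21:00.
Sam in UTC: 10:30-22:00 (add 6h to convert from UTC-6).
Lila in UTC: 09:00-09:30, 10:30-14:30, 16:30-21:30.
Carol in UTC: 11:00-13:30, 14:00-16:00, 18:00-22:00 (add 5h to convert from UTC-5).
Gabriel in UTC: 10:30-12:30, 18:30-22:00.
Oona, Sam, Lila, and Carol can make the full 12:30-13:00 slot — that's 4.

4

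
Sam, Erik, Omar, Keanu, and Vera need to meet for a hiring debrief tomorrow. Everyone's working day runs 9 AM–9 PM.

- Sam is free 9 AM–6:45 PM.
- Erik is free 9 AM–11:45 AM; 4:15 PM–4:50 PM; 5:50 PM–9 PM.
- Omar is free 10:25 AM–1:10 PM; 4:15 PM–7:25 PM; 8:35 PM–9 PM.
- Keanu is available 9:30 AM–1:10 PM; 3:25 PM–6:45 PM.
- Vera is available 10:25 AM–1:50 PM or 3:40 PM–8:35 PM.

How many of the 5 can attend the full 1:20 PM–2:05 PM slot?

1

Sam can make the full 13:20-14:05 slot — that's 1.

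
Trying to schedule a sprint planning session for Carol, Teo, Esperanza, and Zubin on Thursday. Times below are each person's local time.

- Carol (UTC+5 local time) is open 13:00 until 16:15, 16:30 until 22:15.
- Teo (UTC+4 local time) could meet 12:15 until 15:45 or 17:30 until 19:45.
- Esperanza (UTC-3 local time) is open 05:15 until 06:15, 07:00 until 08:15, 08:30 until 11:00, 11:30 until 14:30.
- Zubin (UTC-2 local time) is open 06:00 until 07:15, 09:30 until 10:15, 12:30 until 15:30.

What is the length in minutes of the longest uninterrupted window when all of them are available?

Carol in UTC: 08:00-11:15, 11:30-17:15 (subtract 5h to convert from UTC+5).
Teo in UTC: 08:15-11:45, 13:30-15:45 (subtract 4h to convert from UTC+4).
Esperanza in UTC: 08:15-09:15, 10:00-11:15, 11:30-14:00, 14:30-17:30 (add 3h to convert from UTC-3).
Zubin in UTC: 08:00-09:15, 11:30-12:15, 14:30-17:30 (add 2h to convert from UTC-2).
Carol ∩ Teo: 08:15-11:15, 11:30-11:45, 13:30-15:45.
Carol ∩ Teo ∩ Esperanza: 08:15-09:15, 10:00-11:15, 11:30-11:45, 13:30-14:00, 14:30-15:45.
Carol ∩ Teo ∩ Esperanza ∩ Zubin: 08:15-09:15, 11:30-11:45, 14:30-15:45.
The longest is 14:30-15:45 at 75 minutes.

75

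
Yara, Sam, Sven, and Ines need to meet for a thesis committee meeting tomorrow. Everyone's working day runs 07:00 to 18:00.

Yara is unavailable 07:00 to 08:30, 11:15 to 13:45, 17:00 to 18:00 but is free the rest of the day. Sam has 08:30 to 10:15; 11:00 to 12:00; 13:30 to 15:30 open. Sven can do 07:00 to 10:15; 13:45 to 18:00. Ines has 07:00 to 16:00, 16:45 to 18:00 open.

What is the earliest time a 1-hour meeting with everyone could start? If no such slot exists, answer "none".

Yara free: 08:30-11:15, 13:45-17:00 (invert busy blocks within the working day).
Sam free: 08:30-10:15, 11:00-12:00, 13:30-15:30.
Sven free: 07:00-10:15, 13:45-18:00.
Ines free: 07:00-16:00, 16:45-18:00.
Yara ∩ Sam: 08:30-10:15, 11:00-11:15, 13:45-15:30.
Yara ∩ Sam ∩ Sven: 08:30-10:15, 13:45-15:30.
Yara ∩ Sam ∩ Sven ∩ Ines: 08:30-10:15, 13:45-15:30.
The first common window of at least 60 minutes is 08:30-10:15, so the earliest start is 08:30.

08:30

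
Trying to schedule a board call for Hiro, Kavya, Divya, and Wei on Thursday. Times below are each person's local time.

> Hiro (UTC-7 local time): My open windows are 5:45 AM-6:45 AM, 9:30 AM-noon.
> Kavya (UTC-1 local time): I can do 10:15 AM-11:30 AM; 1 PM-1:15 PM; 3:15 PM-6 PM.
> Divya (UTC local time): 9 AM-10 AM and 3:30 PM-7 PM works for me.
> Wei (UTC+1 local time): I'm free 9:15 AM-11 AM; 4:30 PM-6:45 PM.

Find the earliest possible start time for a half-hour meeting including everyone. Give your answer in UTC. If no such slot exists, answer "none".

Hiro in UTC: 12:45-13:45, 16:30-19:00 (add 7h to convert from UTC-7).
Kavya in UTC: 11:15-12:30, 14:00-14:15, 16:15-19:00 (add 1h to convert from UTC-1).
Divya in UTC: 09:00-10:00, 15:30-19:00.
Wei in UTC: 08:15-10:00, 15:30-17:45 (subtract 1h to convert from UTC+1).
Hiro ∩ Kavya: 16:30-19:00.
Hiro ∩ Kavya ∩ Divya: 16:30-19:00.
Hiro ∩ Kavya ∩ Divya ∩ Wei: 16:30-17:45.
The first common window of at least 30 minutes is 16:30-17:45, so the earliest start is 16:30.

16:30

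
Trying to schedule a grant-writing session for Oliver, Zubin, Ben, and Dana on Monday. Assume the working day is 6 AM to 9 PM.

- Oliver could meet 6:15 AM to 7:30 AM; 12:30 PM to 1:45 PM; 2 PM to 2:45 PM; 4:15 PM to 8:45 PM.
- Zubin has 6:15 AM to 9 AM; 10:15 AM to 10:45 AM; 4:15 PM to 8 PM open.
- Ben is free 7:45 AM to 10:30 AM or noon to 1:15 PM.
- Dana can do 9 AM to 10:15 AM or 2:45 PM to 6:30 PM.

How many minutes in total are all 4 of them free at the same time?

0

Oliver ∩ Zubin: 06:15-07:30, 16:15-20:00.
Oliver ∩ Zubin ∩ Ben: ∅.
Oliver ∩ Zubin ∩ Ben ∩ Dana: ∅.
There is no time when everyone is free.
There is no common window, so the total is 0 minutes.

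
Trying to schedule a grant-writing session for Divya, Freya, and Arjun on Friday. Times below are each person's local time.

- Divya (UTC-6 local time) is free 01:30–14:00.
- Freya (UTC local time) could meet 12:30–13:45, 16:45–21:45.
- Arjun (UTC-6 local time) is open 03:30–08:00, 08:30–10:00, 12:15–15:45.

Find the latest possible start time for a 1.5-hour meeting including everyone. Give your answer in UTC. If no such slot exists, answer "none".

18:30

Divya in UTC: 07:30-20:00 (add 6h to convert from UTC-6).
Freya in UTC: 12:30-13:45, 16:45-21:45.
Arjun in UTC: 09:30-14:00, 14:30-16:00, 18:15-21:45 (add 6h to convert from UTC-6).
Divya ∩ Freya: 12:30-13:45, 16:45-20:00.
Divya ∩ Freya ∩ Arjun: 12:30-13:45, 18:15-20:00.
The last common window of at least 90 minutes is 18:15-20:00; a 90-minute meeting can start as late as 18:30 and still end by 20:00.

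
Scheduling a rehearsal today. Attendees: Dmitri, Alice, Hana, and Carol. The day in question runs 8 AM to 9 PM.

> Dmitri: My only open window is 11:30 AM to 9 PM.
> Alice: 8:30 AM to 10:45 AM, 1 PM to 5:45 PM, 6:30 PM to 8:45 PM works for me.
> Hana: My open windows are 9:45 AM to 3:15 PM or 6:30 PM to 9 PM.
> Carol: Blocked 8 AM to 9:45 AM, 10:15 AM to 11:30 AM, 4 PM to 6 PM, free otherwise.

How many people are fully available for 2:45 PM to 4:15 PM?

2

Dmitri free: 11:30-21:00.
Alice free: 08:30-10:45, 13:00-17:45, 18:30-20:45.
Hana free: 09:45-15:15, 18:30-21:00.
Carol free: 09:45-10:15, 11:30-16:00, 18:00-21:00 (invert busy blocks within the working day).
Dmitri and Alice can make the full 14:45-16:15 slot — that's 2.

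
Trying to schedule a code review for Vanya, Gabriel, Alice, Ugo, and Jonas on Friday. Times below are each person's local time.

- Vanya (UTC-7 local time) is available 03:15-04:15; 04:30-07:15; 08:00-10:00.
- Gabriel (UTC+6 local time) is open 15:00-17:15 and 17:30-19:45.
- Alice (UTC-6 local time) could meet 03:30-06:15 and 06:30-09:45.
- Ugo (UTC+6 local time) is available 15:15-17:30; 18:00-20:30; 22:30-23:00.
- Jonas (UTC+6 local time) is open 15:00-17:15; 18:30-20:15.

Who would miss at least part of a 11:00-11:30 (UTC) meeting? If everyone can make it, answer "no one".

Vanya in UTC: 10:15-11:15, 11:30-14:15, 15:00-17:00 (add 7h to convert from UTC-7).
Gabriel in UTC: 09:00-11:15, 11:30-13:45 (subtract 6h to convert from UTC+6).
Alice in UTC: 09:30-12:15, 12:30-15:45 (add 6h to convert from UTC-6).
Ugo in UTC: 09:15-11:30, 12:00-14:30, 16:30-17:00 (subtract 6h to convert from UTC+6).
Jonas in UTC: 09:00-11:15, 12:30-14:15 (subtract 6h to convert from UTC+6).
Vanya: not fully free for 11:00-11:30. Gabriel: not fully free for 11:00-11:30. Alice: free for 11:00-11:30. Ugo: free for 11:00-11:30. Jonas: not fully free for 11:00-11:30.

Gabriel, Jonas, Vanya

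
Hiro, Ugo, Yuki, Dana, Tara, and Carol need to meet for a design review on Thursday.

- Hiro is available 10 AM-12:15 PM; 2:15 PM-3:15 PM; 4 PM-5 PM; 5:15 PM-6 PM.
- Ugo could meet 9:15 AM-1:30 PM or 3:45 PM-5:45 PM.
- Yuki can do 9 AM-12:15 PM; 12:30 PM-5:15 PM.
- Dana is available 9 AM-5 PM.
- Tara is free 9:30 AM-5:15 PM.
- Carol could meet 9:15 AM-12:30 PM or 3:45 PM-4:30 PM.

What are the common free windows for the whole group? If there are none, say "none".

Hiro ∩ Ugo: 10:00-12:15, 16:00-17:00, 17:15-17:45.
Hiro ∩ Ugo ∩ Yuki: 10:00-12:15, 16:00-17:00.
Hiro ∩ Ugo ∩ Yuki ∩ Dana: 10:00-12:15, 16:00-17:00.
Hiro ∩ Ugo ∩ Yuki ∩ Dana ∩ Tara: 10:00-12:15, 16:00-17:00.
Hiro ∩ Ugo ∩ Yuki ∩ Dana ∩ Tara ∩ Carol: 10:00-12:15, 16:00-16:30.
So the common availability across everyone is 10:00-12:15, 16:00-16:30.

10:00-12:15, 16:00-16:30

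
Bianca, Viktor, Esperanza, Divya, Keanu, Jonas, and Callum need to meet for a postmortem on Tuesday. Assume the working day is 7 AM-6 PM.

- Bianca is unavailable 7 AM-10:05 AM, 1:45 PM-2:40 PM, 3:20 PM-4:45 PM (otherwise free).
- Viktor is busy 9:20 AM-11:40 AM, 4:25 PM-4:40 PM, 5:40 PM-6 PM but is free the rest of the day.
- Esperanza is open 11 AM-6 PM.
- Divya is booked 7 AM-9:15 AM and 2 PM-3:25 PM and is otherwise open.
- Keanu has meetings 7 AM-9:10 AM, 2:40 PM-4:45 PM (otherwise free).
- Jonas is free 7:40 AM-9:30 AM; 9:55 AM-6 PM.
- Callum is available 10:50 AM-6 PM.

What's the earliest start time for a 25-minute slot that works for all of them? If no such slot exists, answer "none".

Bianca free: 10:05-13:45, 14:40-15:20, 16:45-18:00 (invert busy blocks within the working day).
Viktor free: 07:00-09:20, 11:40-16:25, 16:40-17:40 (invert busy blocks within the working day).
Esperanza free: 11:00-18:00.
Divya free: 09:15-14:00, 15:25-18:00 (invert busy blocks within the working day).
Keanu free: 09:10-14:40, 16:45-18:00 (invert busy blocks within the working day).
Jonas free: 07:40-09:30, 09:55-18:00.
Callum free: 10:50-18:00.
Bianca ∩ Viktor: 11:40-13:45, 14:40-15:20, 16:45-17:40.
Bianca ∩ Viktor ∩ Esperanza: 11:40-13:45, 14:40-15:20, 16:45-17:40.
Bianca ∩ Viktor ∩ Esperanza ∩ Divya: 11:40-13:45, 16:45-17:40.
Bianca ∩ Viktor ∩ Esperanza ∩ Divya ∩ Keanu: 11:40-13:45, 16:45-17:40.
Bianca ∩ Viktor ∩ Esperanza ∩ Divya ∩ Keanu ∩ Jonas: 11:40-13:45, 16:45-17:40.
Bianca ∩ Viktor ∩ Esperanza ∩ Divya ∩ Keanu ∩ Jonas ∩ Callum: 11:40-13:45, 16:45-17:40.
So the common availability across everyone is 11:40-13:45, 16:45-17:40.
The first common window of at least 25 minutes is 11:40-13:45, so the earliest start is 11:40.

11:40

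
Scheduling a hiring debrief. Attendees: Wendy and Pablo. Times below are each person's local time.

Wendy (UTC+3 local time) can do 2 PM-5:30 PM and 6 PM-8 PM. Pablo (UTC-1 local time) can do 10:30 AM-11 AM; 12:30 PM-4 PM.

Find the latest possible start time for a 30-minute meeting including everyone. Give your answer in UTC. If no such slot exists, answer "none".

Wendy in UTC: 11:00-14:30, 15:00-17:00 (subtract 3h to convert from UTC+3).
Pablo in UTC: 11:30-12:00, 13:30-17:00 (add 1h to convert from UTC-1).
Wendy ∩ Pablo: 11:30-12:00, 13:30-14:30, 15:00-17:00.
The last common window of at least 30 minutes is 15:00-17:00; a 30-minute meeting can start as late as 16:30 and still end by 17:00.

16:30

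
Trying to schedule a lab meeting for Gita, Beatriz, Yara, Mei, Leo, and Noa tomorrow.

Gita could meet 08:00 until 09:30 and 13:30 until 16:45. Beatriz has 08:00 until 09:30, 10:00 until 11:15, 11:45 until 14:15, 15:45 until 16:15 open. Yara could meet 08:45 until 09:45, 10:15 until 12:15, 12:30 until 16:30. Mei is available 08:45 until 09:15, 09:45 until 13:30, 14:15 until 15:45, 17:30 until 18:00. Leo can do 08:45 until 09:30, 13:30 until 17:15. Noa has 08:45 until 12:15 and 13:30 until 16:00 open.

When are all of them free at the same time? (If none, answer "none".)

08:45-09:15

Gita ∩ Beatriz: 08:00-09:30, 13:30-14:15, 15:45-16:15.
Gita ∩ Beatriz ∩ Yara: 08:45-09:30, 13:30-14:15, 15:45-16:15.
Gita ∩ Beatriz ∩ Yara ∩ Mei: 08:45-09:15.
Gita ∩ Beatriz ∩ Yara ∩ Mei ∩ Leo: 08:45-09:15.
Gita ∩ Beatriz ∩ Yara ∩ Mei ∩ Leo ∩ Noa: 08:45-09:15.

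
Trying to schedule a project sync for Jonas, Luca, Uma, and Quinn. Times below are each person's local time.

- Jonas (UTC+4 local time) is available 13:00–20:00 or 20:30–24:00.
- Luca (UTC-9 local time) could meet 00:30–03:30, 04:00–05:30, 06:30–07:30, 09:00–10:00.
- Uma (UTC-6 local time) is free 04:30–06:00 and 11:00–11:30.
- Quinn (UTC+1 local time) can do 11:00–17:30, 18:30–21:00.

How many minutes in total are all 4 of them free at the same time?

Jonas in UTC: 09:00-16:00, 16:30-20:00 (subtract 4h to convert from UTC+4).
Luca in UTC: 09:30-12:30, 13:00-14:30, 15:30-16:30, 18:00-19:00 (add 9h to convert from UTC-9).
Uma in UTC: 10:30-12:00, 17:00-17:30 (add 6h to convert from UTC-6).
Quinn in UTC: 10:00-16:30, 17:30-20:00 (subtract 1h to convert from UTC+1).
Jonas ∩ Luca: 09:30-12:30, 13:00-14:30, 15:30-16:00, 18:00-19:00.
Jonas ∩ Luca ∩ Uma: 10:30-12:00.
Jonas ∩ Luca ∩ Uma ∩ Quinn: 10:30-12:00.
That's a single block of 90 minutes.

90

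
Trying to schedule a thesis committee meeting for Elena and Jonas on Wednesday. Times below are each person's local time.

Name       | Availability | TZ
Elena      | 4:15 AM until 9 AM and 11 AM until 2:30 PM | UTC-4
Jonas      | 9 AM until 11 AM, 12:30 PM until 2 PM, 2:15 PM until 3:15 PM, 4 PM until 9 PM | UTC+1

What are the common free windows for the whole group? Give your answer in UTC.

08:15-10:00, 11:30-13:00, 15:00-18:30

Elena in UTC: 08:15-13:00, 15:00-18:30 (add 4h to convert from UTC-4).
Jonas in UTC: 08:00-10:00, 11:30-13:00, 13:15-14:15, 15:00-20:00 (subtract 1h to convert from UTC+1).
Elena ∩ Jonas: 08:15-10:00, 11:30-13:00, 15:00-18:30.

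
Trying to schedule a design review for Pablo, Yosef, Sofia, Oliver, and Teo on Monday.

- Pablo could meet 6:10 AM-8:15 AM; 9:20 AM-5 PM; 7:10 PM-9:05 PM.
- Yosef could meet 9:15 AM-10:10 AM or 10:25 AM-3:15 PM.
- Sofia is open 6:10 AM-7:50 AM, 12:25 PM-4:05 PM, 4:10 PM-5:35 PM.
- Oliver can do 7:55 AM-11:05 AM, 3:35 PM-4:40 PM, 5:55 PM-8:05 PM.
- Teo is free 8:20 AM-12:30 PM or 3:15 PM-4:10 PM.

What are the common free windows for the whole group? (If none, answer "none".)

none

Pablo ∩ Yosef: 09:20-10:10, 10:25-15:15.
Pablo ∩ Yosef ∩ Sofia: 12:25-15:15.
Pablo ∩ Yosef ∩ Sofia ∩ Oliver: ∅.
Pablo ∩ Yosef ∩ Sofia ∩ Oliver ∩ Teo: ∅.
There is no time when everyone is free.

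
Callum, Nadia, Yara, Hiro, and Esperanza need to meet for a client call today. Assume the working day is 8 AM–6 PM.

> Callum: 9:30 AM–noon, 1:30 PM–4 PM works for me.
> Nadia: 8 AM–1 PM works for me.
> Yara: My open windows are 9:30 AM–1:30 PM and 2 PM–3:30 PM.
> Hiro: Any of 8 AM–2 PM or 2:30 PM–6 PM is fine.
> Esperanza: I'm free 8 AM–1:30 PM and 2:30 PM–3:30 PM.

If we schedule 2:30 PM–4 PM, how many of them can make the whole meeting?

2

Callum and Hiro can make the full 14:30-16:00 slot — that's 2.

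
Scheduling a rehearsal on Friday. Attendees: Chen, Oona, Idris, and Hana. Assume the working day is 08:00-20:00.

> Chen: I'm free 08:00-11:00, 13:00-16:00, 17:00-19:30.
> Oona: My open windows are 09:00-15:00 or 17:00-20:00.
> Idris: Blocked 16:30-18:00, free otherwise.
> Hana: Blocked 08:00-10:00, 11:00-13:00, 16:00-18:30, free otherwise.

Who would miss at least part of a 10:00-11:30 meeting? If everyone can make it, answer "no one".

Chen, Hana

Chen free: 08:00-11:00, 13:00-16:00, 17:00-19:30.
Oona free: 09:00-15:00, 17:00-20:00.
Idris free: 08:00-16:30, 18:00-20:00 (invert busy blocks within the working day).
Hana free: 10:00-11:00, 13:00-16:00, 18:30-20:00 (invert busy blocks within the working day).
Chen: not fully free for 10:00-11:30. Oona: free for 10:00-11:30. Idris: free for 10:00-11:30. Hana: not fully free for 10:00-11:30.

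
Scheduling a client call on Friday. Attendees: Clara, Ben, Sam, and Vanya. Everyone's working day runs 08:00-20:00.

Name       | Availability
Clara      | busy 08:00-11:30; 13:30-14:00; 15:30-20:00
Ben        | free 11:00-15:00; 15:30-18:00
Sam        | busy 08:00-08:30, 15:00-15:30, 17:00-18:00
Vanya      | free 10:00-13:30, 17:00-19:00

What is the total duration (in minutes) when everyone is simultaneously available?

Clara free: 11:30-13:30, 14:00-15:30 (invert busy blocks within the working day).
Ben free: 11:00-15:00, 15:30-18:00.
Sam free: 08:30-15:00, 15:30-17:00, 18:00-20:00 (invert busy blocks within the working day).
Vanya free: 10:00-13:30, 17:00-19:00.
Clara ∩ Ben: 11:30-13:30, 14:00-15:00.
Clara ∩ Ben ∩ Sam: 11:30-13:30, 14:00-15:00.
Clara ∩ Ben ∩ Sam ∩ Vanya: 11:30-13:30.
So the common availability across everyone is 11:30-13:30.
That's a single block of 120 minutes.

120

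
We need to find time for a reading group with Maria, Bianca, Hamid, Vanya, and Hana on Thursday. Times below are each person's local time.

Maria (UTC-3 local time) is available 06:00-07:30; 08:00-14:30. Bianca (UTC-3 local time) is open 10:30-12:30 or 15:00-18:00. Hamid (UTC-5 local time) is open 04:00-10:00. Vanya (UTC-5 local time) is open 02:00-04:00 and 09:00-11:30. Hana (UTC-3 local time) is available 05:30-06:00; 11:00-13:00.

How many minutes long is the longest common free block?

60

Maria in UTC: 09:00-10:30, 11:00-17:30 (add 3h to convert from UTC-3).
Bianca in UTC: 13:30-15:30, 18:00-21:00 (add 3h to convert from UTC-3).
Hamid in UTC: 09:00-15:00 (add 5h to convert from UTC-5).
Vanya in UTC: 07:00-09:00, 14:00-16:30 (add 5h to convert from UTC-5).
Hana in UTC: 08:30-09:00, 14:00-16:00 (add 3h to convert from UTC-3).
Maria ∩ Bianca: 13:30-15:30.
Maria ∩ Bianca ∩ Hamid: 13:30-15:00.
Maria ∩ Bianca ∩ Hamid ∩ Vanya: 14:00-15:00.
Maria ∩ Bianca ∩ Hamid ∩ Vanya ∩ Hana: 14:00-15:00.
The longest is 14:00-15:00 at 60 minutes.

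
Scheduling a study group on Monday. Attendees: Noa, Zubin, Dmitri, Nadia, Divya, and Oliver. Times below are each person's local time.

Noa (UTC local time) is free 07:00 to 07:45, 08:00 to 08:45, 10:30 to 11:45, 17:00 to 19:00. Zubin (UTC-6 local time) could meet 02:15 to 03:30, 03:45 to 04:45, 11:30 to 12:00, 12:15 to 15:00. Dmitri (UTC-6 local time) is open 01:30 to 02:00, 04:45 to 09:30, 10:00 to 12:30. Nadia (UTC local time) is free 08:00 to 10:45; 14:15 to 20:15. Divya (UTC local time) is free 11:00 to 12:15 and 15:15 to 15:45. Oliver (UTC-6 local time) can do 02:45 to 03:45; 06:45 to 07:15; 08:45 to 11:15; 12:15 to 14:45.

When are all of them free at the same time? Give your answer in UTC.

Noa in UTC: 07:00-07:45, 08:00-08:45, 10:30-11:45, 17:00-19:00.
Zubin in UTC: 08:15-09:30, 09:45-10:45, 17:30-18:00, 18:15-21:00 (add 6h to convert from UTC-6).
Dmitri in UTC: 07:30-08:00, 10:45-15:30, 16:00-18:30 (add 6h to convert from UTC-6).
Nadia in UTC: 08:00-10:45, 14:15-20:15.
Divya in UTC: 11:00-12:15, 15:15-15:45.
Oliver in UTC: 08:45-09:45, 12:45-13:15, 14:45-17:15, 18:15-20:45 (add 6h to convert from UTC-6).
Noa ∩ Zubin: 08:15-08:45, 10:30-10:45, 17:30-18:00, 18:15-19:00.
Noa ∩ Zubin ∩ Dmitri: 17:30-18:00, 18:15-18:30.
Noa ∩ Zubin ∩ Dmitri ∩ Nadia: 17:30-18:00, 18:15-18:30.
Noa ∩ Zubin ∩ Dmitri ∩ Nadia ∩ Divya: ∅.
Noa ∩ Zubin ∩ Dmitri ∩ Nadia ∩ Divya ∩ Oliver: ∅.
There is no time when everyone is free.

none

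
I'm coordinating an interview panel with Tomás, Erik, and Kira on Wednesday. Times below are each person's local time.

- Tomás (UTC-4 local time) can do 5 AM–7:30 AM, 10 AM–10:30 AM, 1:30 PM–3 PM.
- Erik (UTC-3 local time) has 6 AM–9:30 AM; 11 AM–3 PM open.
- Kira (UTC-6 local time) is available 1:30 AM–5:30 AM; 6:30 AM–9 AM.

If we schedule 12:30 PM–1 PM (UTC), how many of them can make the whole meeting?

1

Tomás in UTC: 09:00-11:30, 14:00-14:30, 17:30-19:00 (add 4h to convert from UTC-4).
Erik in UTC: 09:00-12:30, 14:00-18:00 (add 3h to convert from UTC-3).
Kira in UTC: 07:30-11:30, 12:30-15:00 (add 6h to convert from UTC-6).
Kira can make the full 12:30-13:00 slot — that's 1.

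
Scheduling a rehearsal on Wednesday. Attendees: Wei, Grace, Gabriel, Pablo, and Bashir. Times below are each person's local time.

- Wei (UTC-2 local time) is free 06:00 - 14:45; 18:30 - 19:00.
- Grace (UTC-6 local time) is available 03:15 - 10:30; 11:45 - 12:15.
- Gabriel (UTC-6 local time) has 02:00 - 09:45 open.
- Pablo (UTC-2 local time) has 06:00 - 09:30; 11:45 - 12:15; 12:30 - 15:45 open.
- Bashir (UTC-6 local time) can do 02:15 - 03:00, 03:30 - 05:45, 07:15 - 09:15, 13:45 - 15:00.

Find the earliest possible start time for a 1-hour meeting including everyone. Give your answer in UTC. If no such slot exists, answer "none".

09:30

Wei in UTC: 08:00-16:45, 20:30-21:00 (add 2h to convert from UTC-2).
Grace in UTC: 09:15-16:30, 17:45-18:15 (add 6h to convert from UTC-6).
Gabriel in UTC: 08:00-15:45 (add 6h to convert from UTC-6).
Pablo in UTC: 08:00-11:30, 13:45-14:15, 14:30-17:45 (add 2h to convert from UTC-2).
Bashir in UTC: 08:15-09:00, 09:30-11:45, 13:15-15:15, 19:45-21:00 (add 6h to convert from UTC-6).
Wei ∩ Grace: 09:15-16:30.
Wei ∩ Grace ∩ Gabriel: 09:15-15:45.
Wei ∩ Grace ∩ Gabriel ∩ Pablo: 09:15-11:30, 13:45-14:15, 14:30-15:45.
Wei ∩ Grace ∩ Gabriel ∩ Pablo ∩ Bashir: 09:30-11:30, 13:45-14:15, 14:30-15:15.
The first common window of at least 60 minutes is 09:30-11:30, so the earliest start is 09:30.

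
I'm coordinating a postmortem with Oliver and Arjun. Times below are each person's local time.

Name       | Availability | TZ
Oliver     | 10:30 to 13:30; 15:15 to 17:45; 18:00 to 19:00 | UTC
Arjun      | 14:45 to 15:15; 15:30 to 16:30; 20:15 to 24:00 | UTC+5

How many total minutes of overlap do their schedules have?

Oliver in UTC: 10:30-13:30, 15:15-17:45, 18:00-19:00.
Arjun in UTC: 09:45-10:15, 10:30-11:30, 15:15-19:00 (subtract 5h to convert from UTC+5).
Oliver ∩ Arjun: 10:30-11:30, 15:15-17:45, 18:00-19:00.
Summing the common windows: 60 + 150 + 60 = 270 minutes.

270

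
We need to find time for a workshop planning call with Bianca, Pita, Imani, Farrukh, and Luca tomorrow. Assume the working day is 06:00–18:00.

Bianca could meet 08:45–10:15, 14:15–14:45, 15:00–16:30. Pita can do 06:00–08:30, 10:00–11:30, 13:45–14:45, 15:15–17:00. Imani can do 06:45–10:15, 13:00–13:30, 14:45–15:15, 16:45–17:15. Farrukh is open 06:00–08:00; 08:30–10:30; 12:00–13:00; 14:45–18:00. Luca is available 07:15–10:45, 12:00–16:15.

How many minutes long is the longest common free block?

Bianca ∩ Pita: 10:00-10:15, 14:15-14:45, 15:15-16:30.
Bianca ∩ Pita ∩ Imani: 10:00-10:15.
Bianca ∩ Pita ∩ Imani ∩ Farrukh: 10:00-10:15.
Bianca ∩ Pita ∩ Imani ∩ Farrukh ∩ Luca: 10:00-10:15.
The longest is 10:00-10:15 at 15 minutes.

15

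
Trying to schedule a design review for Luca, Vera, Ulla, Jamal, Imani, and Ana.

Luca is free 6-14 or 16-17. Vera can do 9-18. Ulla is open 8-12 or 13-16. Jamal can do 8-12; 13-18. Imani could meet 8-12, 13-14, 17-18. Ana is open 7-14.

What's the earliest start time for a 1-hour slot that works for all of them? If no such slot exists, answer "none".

Luca ∩ Vera: 09:00-14:00, 16:00-17:00.
Luca ∩ Vera ∩ Ulla: 09:00-12:00, 13:00-14:00.
Luca ∩ Vera ∩ Ulla ∩ Jamal: 09:00-12:00, 13:00-14:00.
Luca ∩ Vera ∩ Ulla ∩ Jamal ∩ Imani: 09:00-12:00, 13:00-14:00.
Luca ∩ Vera ∩ Ulla ∩ Jamal ∩ Imani ∩ Ana: 09:00-12:00, 13:00-14:00.
So the common availability across everyone is 09:00-12:00, 13:00-14:00.
The first common window of at least 60 minutes is 09:00-12:00, so the earliest start is 09:00.

09:00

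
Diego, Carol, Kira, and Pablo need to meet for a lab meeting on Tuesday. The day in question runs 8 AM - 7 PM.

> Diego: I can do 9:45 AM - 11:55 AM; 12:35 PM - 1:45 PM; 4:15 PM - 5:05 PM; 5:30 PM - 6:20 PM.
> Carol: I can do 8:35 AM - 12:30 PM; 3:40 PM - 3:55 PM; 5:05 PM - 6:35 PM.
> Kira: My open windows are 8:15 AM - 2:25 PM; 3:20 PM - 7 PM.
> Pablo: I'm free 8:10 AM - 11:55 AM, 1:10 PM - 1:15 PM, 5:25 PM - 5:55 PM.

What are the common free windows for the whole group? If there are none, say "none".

Diego ∩ Carol: 09:45-11:55, 17:30-18:20.
Diego ∩ Carol ∩ Kira: 09:45-11:55, 17:30-18:20.
Diego ∩ Carol ∩ Kira ∩ Pablo: 09:45-11:55, 17:30-17:55.

09:45-11:55, 17:30-17:55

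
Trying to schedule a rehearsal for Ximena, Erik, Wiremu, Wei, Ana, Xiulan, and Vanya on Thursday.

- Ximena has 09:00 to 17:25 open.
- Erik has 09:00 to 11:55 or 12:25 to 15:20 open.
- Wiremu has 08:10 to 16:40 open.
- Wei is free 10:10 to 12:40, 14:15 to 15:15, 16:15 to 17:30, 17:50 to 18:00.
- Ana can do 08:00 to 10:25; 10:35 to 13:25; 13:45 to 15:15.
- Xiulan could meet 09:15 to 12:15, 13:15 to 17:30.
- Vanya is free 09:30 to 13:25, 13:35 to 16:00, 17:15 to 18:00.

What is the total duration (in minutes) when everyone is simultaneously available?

Ximena ∩ Erik: 09:00-11:55, 12:25-15:20.
Ximena ∩ Erik ∩ Wiremu: 09:00-11:55, 12:25-15:20.
Ximena ∩ Erik ∩ Wiremu ∩ Wei: 10:10-11:55, 12:25-12:40, 14:15-15:15.
Ximena ∩ Erik ∩ Wiremu ∩ Wei ∩ Ana: 10:10-10:25, 10:35-11:55, 12:25-12:40, 14:15-15:15.
Ximena ∩ Erik ∩ Wiremu ∩ Wei ∩ Ana ∩ Xiulan: 10:10-10:25, 10:35-11:55, 14:15-15:15.
Ximena ∩ Erik ∩ Wiremu ∩ Wei ∩ Ana ∩ Xiulan ∩ Vanya: 10:10-10:25, 10:35-11:55, 14:15-15:15.
So the common availability across everyone is 10:10-10:25, 10:35-11:55, 14:15-15:15.
Summing the common windows: 15 + 80 + 60 = 155 minutes.

155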